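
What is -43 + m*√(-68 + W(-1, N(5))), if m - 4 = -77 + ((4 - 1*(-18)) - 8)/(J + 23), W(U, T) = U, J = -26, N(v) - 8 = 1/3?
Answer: -43 - 233*I*√69/3 ≈ -43.0 - 645.15*I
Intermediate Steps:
N(v) = 25/3 (N(v) = 8 + 1/3 = 8 + 1*(⅓) = 8 + ⅓ = 25/3)
m = -233/3 (m = 4 + (-77 + ((4 - 1*(-18)) - 8)/(-26 + 23)) = 4 + (-77 + ((4 + 18) - 8)/(-3)) = 4 + (-77 + (22 - 8)*(-⅓)) = 4 + (-77 + 14*(-⅓)) = 4 + (-77 - 14/3) = 4 - 245/3 = -233/3 ≈ -77.667)
-43 + m*√(-68 + W(-1, N(5))) = -43 - 233*√(-68 - 1)/3 = -43 - 233*I*√69/3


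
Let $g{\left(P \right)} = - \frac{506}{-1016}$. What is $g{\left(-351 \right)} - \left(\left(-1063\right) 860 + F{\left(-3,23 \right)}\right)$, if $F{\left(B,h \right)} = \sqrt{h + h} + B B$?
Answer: $\frac{464399121}{508} - \sqrt{46} \approx 9.1417 \cdot 10^{5}$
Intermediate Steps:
$g{\left(P \right)} = \frac{253}{508}$ ($g{\left(P \right)} = \left(-506\right) \left(- \frac{1}{1016}\right) = \frac{253}{508}$)
$F{\left(B,h \right)} = B^{2} + \sqrt{2} \sqrt{h}$ ($F{\left(B,h \right)} = \sqrt{2 h} + B^{2} = \sqrt{2} \sqrt{h} + B^{2} = B^{2} + \sqrt{2} \sqrt{h}$)
$g{\left(-351 \right)} - \left(\left(-1063\right) 860 + F{\left(-3,23 \right)}\right) = \frac{253}{508} - \left(\left(-1063\right) 860 + \left(\left(-3\right)^{2} + \sqrt{2} \sqrt{23}\right)\right) = \frac{253}{508} - \left(-914180 + \left(9 + \sqrt{46}\right)\right) = \frac{253}{508} - \left(-914171 + \sqrt{46}\right) = \frac{253}{508} + \left(914171 - \sqrt{46}\right) = \frac{464399121}{508} - \sqrt{46}$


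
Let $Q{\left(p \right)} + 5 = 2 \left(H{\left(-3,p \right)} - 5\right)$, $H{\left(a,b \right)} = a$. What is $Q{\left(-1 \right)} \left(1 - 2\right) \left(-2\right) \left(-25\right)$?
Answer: $1050$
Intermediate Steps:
$Q{\left(p \right)} = -21$ ($Q{\left(p \right)} = -5 + 2 \left(-3 - 5\right) = -5 + 2 \left(-8\right) = -5 - 16 = -21$)
$Q{\left(-1 \right)} \left(1 - 2\right) \left(-2\right) \left(-25\right) = - 21 \left(1 - 2\right) \left(-2\right) \left(-25\right) = - 21 \left(\left(-1\right) \left(-2\right)\right) \left(-25\right) = \left(-21\right) 2 \left(-25\right) = \left(-42\right) \left(-25\right) = 1050$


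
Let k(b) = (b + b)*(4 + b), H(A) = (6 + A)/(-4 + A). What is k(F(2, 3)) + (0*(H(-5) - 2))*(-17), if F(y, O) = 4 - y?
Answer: 24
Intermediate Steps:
H(A) = (6 + A)/(-4 + A)
k(b) = 2*b*(4 + b) (k(b) = (2*b)*(4 + b) = 2*b*(4 + b))
k(F(2, 3)) + (0*(H(-5) - 2))*(-17) = 2*(4 - 1*2)*(4 + (4 - 1*2)) + (0*((6 - 5)/(-4 - 5) - 2))*(-17) = 2*(4 - 2)*(4 + (4 - 2)) + (0*(1/(-9) - 2))*(-17) = 2*2*(4 + 2) + (0*(-⅑*1 - 2))*(-17) = 2*2*6 + (0*(-⅑ - 2))*(-17) = 24 + (0*(-19/9))*(-17) = 24 + 0*(-17) = 24 + 0 = 24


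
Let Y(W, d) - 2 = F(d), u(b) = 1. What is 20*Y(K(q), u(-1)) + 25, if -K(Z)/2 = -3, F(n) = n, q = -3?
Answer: 85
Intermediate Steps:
K(Z) = 6 (K(Z) = -2*(-3) = 6)
Y(W, d) = 2 + d
20*Y(K(q), u(-1)) + 25 = 20*(2 + 1) + 25 = 20*3 + 25 = 60 + 25 = 85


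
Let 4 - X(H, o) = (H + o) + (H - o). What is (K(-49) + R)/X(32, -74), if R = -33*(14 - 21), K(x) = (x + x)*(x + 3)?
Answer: -4739/60 ≈ -78.983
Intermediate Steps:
X(H, o) = 4 - 2*H (X(H, o) = 4 - ((H + o) + (H - o)) = 4 - 2*H)
K(x) = 2*x*(3 + x) (K(x) = (2*x)*(3 + x) = 2*x*(3 + x))
R = 231 (R = -33*(-7) = 231)
(K(-49) + R)/X(32, -74) = (2*(-49)*(3 - 49) + 231)/(4 - 2*32) = (2*(-49)*(-46) + 231)/(4 - 64) = (4508 + 231)/(-60) = 4739*(-1/60) = -4739/60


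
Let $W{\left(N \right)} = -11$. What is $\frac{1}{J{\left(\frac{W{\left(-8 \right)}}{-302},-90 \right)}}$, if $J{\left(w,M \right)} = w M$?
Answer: $- \frac{151}{495} \approx -0.30505$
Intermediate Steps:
$J{\left(w,M \right)} = M w$
$\frac{1}{J{\left(\frac{W{\left(-8 \right)}}{-302},-90 \right)}} = \frac{1}{\left(-90\right) \left(- \frac{11}{-302}\right)} = \frac{1}{\left(-90\right) \left(\left(-11\right) \left(- \frac{1}{302}\right)\right)} = \frac{1}{\left(-90\right) \frac{11}{302}} = \frac{1}{- \frac{495}{151}} = - \frac{151}{495}$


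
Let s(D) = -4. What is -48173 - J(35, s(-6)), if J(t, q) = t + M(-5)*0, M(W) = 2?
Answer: -48208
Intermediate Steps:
J(t, q) = t (J(t, q) = t + 2*0 = t + 0 = t)
-48173 - J(35, s(-6)) = -48173 - 1*35 = -48173 - 35 = -48208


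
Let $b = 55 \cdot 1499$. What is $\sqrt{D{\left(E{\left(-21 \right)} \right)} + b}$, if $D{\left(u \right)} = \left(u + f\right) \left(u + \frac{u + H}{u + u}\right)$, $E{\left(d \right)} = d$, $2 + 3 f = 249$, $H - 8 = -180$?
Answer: $\frac{\sqrt{35914529}}{21} \approx 285.38$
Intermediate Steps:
$H = -172$ ($H = 8 - 180 = -172$)
$f = \frac{247}{3}$ ($f = - \frac{2}{3} + \frac{1}{3} \cdot 249 = - \frac{2}{3} + 83 = \frac{247}{3} \approx 82.333$)
$D{\left(u \right)} = \left(\frac{247}{3} + u\right) \left(u + \frac{-172 + u}{2 u}\right)$ ($D{\left(u \right)} = \left(u + \frac{247}{3}\right) \left(u + \frac{u - 172}{u + u}\right) = \left(\frac{247}{3} + u\right) \left(u + \frac{-172 + u}{2 u}\right)$)
$b = 82445$
$\sqrt{D{\left(E{\left(-21 \right)} \right)} + b} = \sqrt{\frac{-42484 - 21 \left(-269 + 6 \left(-21\right)^{2} + 497 \left(-21\right)\right)}{6 \left(-21\right)} + 82445} = \sqrt{\frac{1}{6} \left(- \frac{1}{21}\right) \left(-42484 - 21 \left(-269 + 6 \cdot 441 - 10437\right)\right) + 82445} = \sqrt{\frac{1}{6} \left(- \frac{1}{21}\right) \left(-42484 - 21 \left(-269 + 2646 - 10437\right)\right) + 82445} = \sqrt{\frac{1}{6} \left(- \frac{1}{21}\right) \left(-42484 - -169260\right) + 82445} = \sqrt{\frac{1}{6} \left(- \frac{1}{21}\right) \left(-42484 + 169260\right) + 82445} = \sqrt{\frac{1}{6} \left(- \frac{1}{21}\right) 126776 + 82445} = \sqrt{- \frac{63388}{63} + 82445} = \sqrt{\frac{5130647}{63}} = \frac{\sqrt{35914529}}{21}$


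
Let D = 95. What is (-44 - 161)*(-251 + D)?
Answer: 31980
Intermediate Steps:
(-44 - 161)*(-251 + D) = (-44 - 161)*(-251 + 95) = -205*(-156) = 31980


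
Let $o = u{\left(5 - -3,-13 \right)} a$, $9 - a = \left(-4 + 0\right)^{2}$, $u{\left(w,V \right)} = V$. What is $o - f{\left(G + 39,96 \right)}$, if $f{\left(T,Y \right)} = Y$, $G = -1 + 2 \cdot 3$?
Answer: $-5$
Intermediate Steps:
$a = -7$ ($a = 9 - \left(-4 + 0\right)^{2} = 9 - \left(-4\right)^{2} = 9 - 16 = -7$)
$G = 5$ ($G = -1 + 6 = 5$)
$o = 91$ ($o = \left(-13\right) \left(-7\right) = 91$)
$o - f{\left(G + 39,96 \right)} = 91 - 96 = -5$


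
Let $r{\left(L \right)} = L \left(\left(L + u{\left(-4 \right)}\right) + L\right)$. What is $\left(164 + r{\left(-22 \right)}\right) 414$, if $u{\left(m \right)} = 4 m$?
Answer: $614376$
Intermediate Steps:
$r{\left(L \right)} = L \left(-16 + 2 L\right)$ ($r{\left(L \right)} = L \left(\left(L + 4 \left(-4\right)\right) + L\right) = L \left(\left(L - 16\right) + L\right) = L \left(\left(-16 + L\right) + L\right) = L \left(-16 + 2 L\right)$)
$\left(164 + r{\left(-22 \right)}\right) 414 = \left(164 + 2 \left(-22\right) \left(-8 - 22\right)\right) 414 = \left(164 + 2 \left(-22\right) \left(-30\right)\right) 414 = \left(164 + 1320\right) 414 = 1484 \cdot 414 = 614376$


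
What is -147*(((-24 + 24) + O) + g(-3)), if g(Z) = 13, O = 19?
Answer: -4704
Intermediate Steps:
-147*(((-24 + 24) + O) + g(-3)) = -147*(((-24 + 24) + 19) + 13) = -147*((0 + 19) + 13) = -147*(19 + 13) = -147*32 = -4704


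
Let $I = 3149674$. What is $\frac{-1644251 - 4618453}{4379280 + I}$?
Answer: $- \frac{3131352}{3764477} \approx -0.83182$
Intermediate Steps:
$\frac{-1644251 - 4618453}{4379280 + I} = \frac{-1644251 - 4618453}{4379280 + 3149674} = - \frac{6262704}{7528954} = \left(-6262704\right) \frac{1}{7528954} = - \frac{3131352}{3764477}$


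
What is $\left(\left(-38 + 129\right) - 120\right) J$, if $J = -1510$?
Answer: $43790$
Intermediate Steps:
$\left(\left(-38 + 129\right) - 120\right) J = \left(\left(-38 + 129\right) - 120\right) \left(-1510\right) = \left(91 - 120\right) \left(-1510\right) = \left(-29\right) \left(-1510\right) = 43790$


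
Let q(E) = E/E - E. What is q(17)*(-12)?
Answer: 192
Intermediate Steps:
q(E) = 1 - E
q(17)*(-12) = (1 - 1*17)*(-12) = (1 - 17)*(-12) = -16*(-12) = 192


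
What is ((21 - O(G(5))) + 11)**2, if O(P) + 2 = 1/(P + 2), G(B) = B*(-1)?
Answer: 10609/9 ≈ 1178.8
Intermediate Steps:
G(B) = -B
O(P) = -2 + 1/(2 + P) (O(P) = -2 + 1/(P + 2) = -2 + 1/(2 + P))
((21 - O(G(5))) + 11)**2 = ((21 - (-3 - (-2)*5)/(2 - 1*5)) + 11)**2 = ((21 - (-3 - 2*(-5))/(2 - 5)) + 11)**2 = ((21 - (-3 + 10)/(-3)) + 11)**2 = ((21 - (-1)*7/3) + 11)**2 = ((21 - 1*(-7/3)) + 11)**2 = ((21 + 7/3) + 11)**2 = (70/3 + 11)**2 = (103/3)**2 = 10609/9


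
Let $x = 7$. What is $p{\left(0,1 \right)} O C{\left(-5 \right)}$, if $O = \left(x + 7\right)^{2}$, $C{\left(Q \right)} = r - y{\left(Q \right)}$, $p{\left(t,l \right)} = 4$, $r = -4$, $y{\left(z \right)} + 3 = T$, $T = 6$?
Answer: $-5488$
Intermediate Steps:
$y{\left(z \right)} = 3$ ($y{\left(z \right)} = -3 + 6 = 3$)
$C{\left(Q \right)} = -7$ ($C{\left(Q \right)} = -4 - 3 = -7$)
$O = 196$ ($O = \left(7 + 7\right)^{2} = 14^{2} = 196$)
$p{\left(0,1 \right)} O C{\left(-5 \right)} = 4 \cdot 196 \left(-7\right) = 784 \left(-7\right) = -5488$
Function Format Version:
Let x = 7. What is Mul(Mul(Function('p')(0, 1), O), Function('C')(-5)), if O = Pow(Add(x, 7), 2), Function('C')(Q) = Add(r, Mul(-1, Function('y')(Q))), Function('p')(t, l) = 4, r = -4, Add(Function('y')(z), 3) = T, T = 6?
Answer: -5488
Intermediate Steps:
Function('y')(z) = 3 (Function('y')(z) = Add(-3, 6) = 3)
Function('C')(Q) = -7 (Function('C')(Q) = Add(-4, Mul(-1, 3)) = Add(-4, -3) = -7)
O = 196 (O = Pow(Add(7, 7), 2) = Pow(14, 2) = 196)
Mul(Mul(Function('p')(0, 1), O), Function('C')(-5)) = Mul(Mul(4, 196), -7) = Mul(784, -7) = -5488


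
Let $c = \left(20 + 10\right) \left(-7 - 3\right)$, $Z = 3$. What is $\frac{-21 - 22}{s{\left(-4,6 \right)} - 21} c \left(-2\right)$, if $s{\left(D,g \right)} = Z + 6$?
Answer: $2150$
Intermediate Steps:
$c = -300$ ($c = 30 \left(-10\right) = -300$)
$s{\left(D,g \right)} = 9$ ($s{\left(D,g \right)} = 3 + 6 = 9$)
$\frac{-21 - 22}{s{\left(-4,6 \right)} - 21} c \left(-2\right) = \frac{-21 - 22}{9 - 21} \left(-300\right) \left(-2\right) = - \frac{43}{-12} \left(-300\right) \left(-2\right) = \left(-43\right) \left(- \frac{1}{12}\right) \left(-300\right) \left(-2\right) = \frac{43}{12} \left(-300\right) \left(-2\right) = \left(-1075\right) \left(-2\right) = 2150$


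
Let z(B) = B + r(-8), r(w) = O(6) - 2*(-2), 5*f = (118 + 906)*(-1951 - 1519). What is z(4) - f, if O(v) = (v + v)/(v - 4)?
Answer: 710670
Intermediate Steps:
O(v) = 2*v/(-4 + v) (O(v) = (2*v)/(-4 + v) = 2*v/(-4 + v))
f = -710656 (f = ((118 + 906)*(-1951 - 1519))/5 = (1024*(-3470))/5 = (⅕)*(-3553280) = -710656)
r(w) = 10 (r(w) = 2*6/(-4 + 6) - 2*(-2) = 2*6/2 + 4 = 2*6*(½) + 4 = 6 + 4 = 10)
z(B) = 10 + B (z(B) = B + 10 = 10 + B)
z(4) - f = (10 + 4) - 1*(-710656) = 14 + 710656 = 710670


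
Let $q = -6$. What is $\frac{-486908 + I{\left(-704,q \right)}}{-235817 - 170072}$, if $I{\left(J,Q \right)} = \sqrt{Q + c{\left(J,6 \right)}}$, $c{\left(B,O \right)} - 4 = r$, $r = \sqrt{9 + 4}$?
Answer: $\frac{486908}{405889} - \frac{\sqrt{-2 + \sqrt{13}}}{405889} \approx 1.1996$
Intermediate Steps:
$r = \sqrt{13} \approx 3.6056$
$c{\left(B,O \right)} = 4 + \sqrt{13}$
$I{\left(J,Q \right)} = \sqrt{4 + Q + \sqrt{13}}$ ($I{\left(J,Q \right)} = \sqrt{Q + \left(4 + \sqrt{13}\right)} = \sqrt{4 + Q + \sqrt{13}}$)
$\frac{-486908 + I{\left(-704,q \right)}}{-235817 - 170072} = \frac{-486908 + \sqrt{4 - 6 + \sqrt{13}}}{-235817 - 170072} = \frac{-486908 + \sqrt{-2 + \sqrt{13}}}{-405889} = \left(-486908 + \sqrt{-2 + \sqrt{13}}\right) \left(- \frac{1}{405889}\right) = \frac{486908}{405889} - \frac{\sqrt{-2 + \sqrt{13}}}{405889}$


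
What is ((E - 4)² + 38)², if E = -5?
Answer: 14161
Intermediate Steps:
((E - 4)² + 38)² = ((-5 - 4)² + 38)² = ((-9)² + 38)² = (81 + 38)² = 119² = 14161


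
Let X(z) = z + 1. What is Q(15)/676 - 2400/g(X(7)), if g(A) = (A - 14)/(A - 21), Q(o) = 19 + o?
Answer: -1757583/338 ≈ -5200.0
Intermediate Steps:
X(z) = 1 + z
g(A) = (-14 + A)/(-21 + A)
Q(15)/676 - 2400/g(X(7)) = (19 + 15)/676 - 2400*(-21 + (1 + 7))/(-14 + (1 + 7)) = 34*(1/676) - 2400*(-21 + 8)/(-14 + 8) = 17/338 - 2400/(-6/(-13)) = 17/338 - 2400/((-1/13*(-6))) = 17/338 - 2400/6/13 = 17/338 - 2400*13/6 = 17/338 - 5200 = -1757583/338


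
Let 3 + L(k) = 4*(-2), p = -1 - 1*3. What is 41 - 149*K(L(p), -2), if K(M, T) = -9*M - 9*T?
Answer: -17392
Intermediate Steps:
p = -4 (p = -1 - 3 = -4)
L(k) = -11 (L(k) = -3 + 4*(-2) = -3 - 8 = -11)
41 - 149*K(L(p), -2) = 41 - 149*(-9*(-11) - 9*(-2)) = 41 - 149*(99 + 18) = 41 - 149*117 = 41 - 17433 = -17392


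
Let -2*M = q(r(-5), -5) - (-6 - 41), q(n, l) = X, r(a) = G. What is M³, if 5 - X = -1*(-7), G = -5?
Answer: -91125/8 ≈ -11391.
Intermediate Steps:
r(a) = -5
X = -2 (X = 5 - (-1)*(-7) = 5 - 1*7 = 5 - 7 = -2)
q(n, l) = -2
M = -45/2 (M = -(-2 - (-6 - 41))/2 = -(-2 - 1*(-47))/2 = -(-2 + 47)/2 = -½*45 = -45/2 ≈ -22.500)
M³ = (-45/2)³ = -91125/8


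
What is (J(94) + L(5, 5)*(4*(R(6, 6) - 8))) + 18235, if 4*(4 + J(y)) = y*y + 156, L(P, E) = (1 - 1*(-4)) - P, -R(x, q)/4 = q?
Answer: 20479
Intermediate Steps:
R(x, q) = -4*q
L(P, E) = 5 - P (L(P, E) = (1 + 4) - P = 5 - P)
J(y) = 35 + y**2/4 (J(y) = -4 + (y*y + 156)/4 = -4 + (y**2 + 156)/4 = -4 + (156 + y**2)/4 = -4 + (39 + y**2/4) = 35 + y**2/4)
(J(94) + L(5, 5)*(4*(R(6, 6) - 8))) + 18235 = ((35 + (1/4)*94**2) + (5 - 1*5)*(4*(-4*6 - 8))) + 18235 = ((35 + (1/4)*8836) + (5 - 5)*(4*(-24 - 8))) + 18235 = ((35 + 2209) + 0*(4*(-32))) + 18235 = (2244 + 0*(-128)) + 18235 = (2244 + 0) + 18235 = 2244 + 18235 = 20479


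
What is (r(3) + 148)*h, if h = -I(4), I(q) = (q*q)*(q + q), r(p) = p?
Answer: -19328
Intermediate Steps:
I(q) = 2*q³ (I(q) = q²*(2*q) = 2*q³)
h = -128 (h = -2*4³ = -2*64 = -1*128 = -128)
(r(3) + 148)*h = (3 + 148)*(-128) = 151*(-128) = -19328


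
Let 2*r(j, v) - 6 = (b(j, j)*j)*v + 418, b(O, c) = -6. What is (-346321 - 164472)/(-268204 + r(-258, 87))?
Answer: 510793/200654 ≈ 2.5456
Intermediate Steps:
r(j, v) = 212 - 3*j*v (r(j, v) = 3 + ((-6*j)*v + 418)/2 = 3 + (-6*j*v + 418)/2 = 3 + (418 - 6*j*v)/2 = 3 + (209 - 3*j*v) = 212 - 3*j*v)
(-346321 - 164472)/(-268204 + r(-258, 87)) = (-346321 - 164472)/(-268204 + (212 - 3*(-258)*87)) = -510793/(-268204 + (212 + 67338)) = -510793/(-268204 + 67550) = -510793/(-200654) = -510793*(-1/200654) = 510793/200654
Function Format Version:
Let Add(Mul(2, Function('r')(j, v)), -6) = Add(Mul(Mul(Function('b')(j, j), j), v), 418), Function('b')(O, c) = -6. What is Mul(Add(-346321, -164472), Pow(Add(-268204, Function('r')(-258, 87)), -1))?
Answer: Rational(510793, 200654) ≈ 2.5456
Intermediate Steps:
Function('r')(j, v) = Add(212, Mul(-3, j, v)) (Function('r')(j, v) = Add(3, Mul(Rational(1, 2), Add(Mul(Mul(-6, j), v), 418))) = Add(3, Mul(Rational(1, 2), Add(Mul(-6, j, v), 418))) = Add(3, Mul(Rational(1, 2), Add(418, Mul(-6, j, v)))) = Add(3, Add(209, Mul(-3, j, v))) = Add(212, Mul(-3, j, v)))
Mul(Add(-346321, -164472), Pow(Add(-268204, Function('r')(-258, 87)), -1)) = Mul(Add(-346321, -164472), Pow(Add(-268204, Add(212, Mul(-3, -258, 87))), -1)) = Mul(-510793, Pow(Add(-268204, Add(212, 67338)), -1)) = Mul(-510793, Pow(Add(-268204, 67550), -1)) = Mul(-510793, Pow(-200654, -1)) = Mul(-510793, Rational(-1, 200654)) = Rational(510793, 200654)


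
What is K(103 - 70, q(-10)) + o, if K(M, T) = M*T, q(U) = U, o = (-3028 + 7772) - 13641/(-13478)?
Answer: 59505533/13478 ≈ 4415.0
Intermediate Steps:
o = 63953273/13478 (o = 4744 - 13641*(-1/13478) = 4744 + 13641/13478 = 63953273/13478 ≈ 4745.0)
K(103 - 70, q(-10)) + o = (103 - 70)*(-10) + 63953273/13478 = 33*(-10) + 63953273/13478 = -330 + 63953273/13478 = 59505533/13478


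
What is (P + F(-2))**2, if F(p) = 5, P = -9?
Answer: 16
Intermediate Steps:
(P + F(-2))**2 = (-9 + 5)**2 = (-4)**2 = 16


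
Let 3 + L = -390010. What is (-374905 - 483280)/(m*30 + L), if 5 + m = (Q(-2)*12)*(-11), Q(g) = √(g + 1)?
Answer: 334832034155/152242848169 - 3398412600*I/152242848169 ≈ 2.1993 - 0.022322*I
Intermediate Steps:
L = -390013 (L = -3 - 390010 = -390013)
Q(g) = √(1 + g)
m = -5 - 132*I (m = -5 + (√(1 - 2)*12)*(-11) = -5 + (√(-1)*12)*(-11) = -5 + (I*12)*(-11) = -5 + (12*I)*(-11) = -5 - 132*I ≈ -5.0 - 132.0*I)
(-374905 - 483280)/(m*30 + L) = (-374905 - 483280)/((-5 - 132*I)*30 - 390013) = -858185/((-150 - 3960*I) - 390013) = -858185*(-390163 + 3960*I)/152242848169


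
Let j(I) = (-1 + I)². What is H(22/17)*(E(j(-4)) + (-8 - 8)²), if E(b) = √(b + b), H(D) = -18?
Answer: -4608 - 90*√2 ≈ -4735.3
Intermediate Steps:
E(b) = √2*√b (E(b) = √(2*b) = √2*√b)
H(22/17)*(E(j(-4)) + (-8 - 8)²) = -18*(√2*√((-1 - 4)²) + (-8 - 8)²) = -18*(√2*√((-5)²) + (-16)²) = -18*(√2*√25 + 256) = -18*(√2*5 + 256) = -18*(5*√2 + 256) = -18*(256 + 5*√2) = -4608 - 90*√2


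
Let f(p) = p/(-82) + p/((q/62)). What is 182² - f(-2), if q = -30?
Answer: 20368703/615 ≈ 33120.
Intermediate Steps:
f(p) = -2557*p/1230 (f(p) = p/(-82) + p/((-30/62)) = p*(-1/82) + p/((-30*1/62)) = -p/82 + p/(-15/31) = -p/82 + p*(-31/15) = -p/82 - 31*p/15 = -2557*p/1230)
182² - f(-2) = 182² - (-2557)*(-2)/1230 = 33124 - 1*2557/615 = 33124 - 2557/615 = 20368703/615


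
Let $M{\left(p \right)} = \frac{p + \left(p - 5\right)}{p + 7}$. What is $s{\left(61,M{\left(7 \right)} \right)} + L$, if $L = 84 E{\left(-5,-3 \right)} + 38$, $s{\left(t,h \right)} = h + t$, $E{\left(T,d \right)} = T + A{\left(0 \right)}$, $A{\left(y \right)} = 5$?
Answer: $\frac{1395}{14} \approx 99.643$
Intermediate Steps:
$M{\left(p \right)} = \frac{-5 + 2 p}{7 + p}$ ($M{\left(p \right)} = \frac{p + \left(-5 + p\right)}{7 + p} = \frac{-5 + 2 p}{7 + p}$)
$E{\left(T,d \right)} = 5 + T$ ($E{\left(T,d \right)} = T + 5 = 5 + T$)
$L = 38$ ($L = 84 \left(5 - 5\right) + 38 = 84 \cdot 0 + 38 = 0 + 38 = 38$)
$s{\left(61,M{\left(7 \right)} \right)} + L = \left(\frac{-5 + 2 \cdot 7}{7 + 7} + 61\right) + 38 = \left(\frac{-5 + 14}{14} + 61\right) + 38 = \left(\frac{1}{14} \cdot 9 + 61\right) + 38 = \left(\frac{9}{14} + 61\right) + 38 = \frac{863}{14} + 38 = \frac{1395}{14}$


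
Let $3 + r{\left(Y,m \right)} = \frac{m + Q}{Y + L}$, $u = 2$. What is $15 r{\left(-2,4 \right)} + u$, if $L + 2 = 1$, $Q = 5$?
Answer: $-88$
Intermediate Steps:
$L = -1$ ($L = -2 + 1 = -1$)
$r{\left(Y,m \right)} = -3 + \frac{5 + m}{-1 + Y}$ ($r{\left(Y,m \right)} = -3 + \frac{m + 5}{Y - 1} = -3 + \frac{5 + m}{-1 + Y}$)
$15 r{\left(-2,4 \right)} + u = 15 \frac{8 + 4 - -6}{-1 - 2} + 2 = 15 \frac{8 + 4 + 6}{-3} + 2 = 15 \left(\left(- \frac{1}{3}\right) 18\right) + 2 = 15 \left(-6\right) + 2 = -90 + 2 = -88$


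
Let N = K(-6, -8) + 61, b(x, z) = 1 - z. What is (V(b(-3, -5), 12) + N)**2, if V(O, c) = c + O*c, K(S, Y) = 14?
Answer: 25281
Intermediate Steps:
N = 75 (N = 14 + 61 = 75)
(V(b(-3, -5), 12) + N)**2 = (12*(1 + (1 - 1*(-5))) + 75)**2 = (12*(1 + (1 + 5)) + 75)**2 = (12*(1 + 6) + 75)**2 = (12*7 + 75)**2 = (84 + 75)**2 = 159**2 = 25281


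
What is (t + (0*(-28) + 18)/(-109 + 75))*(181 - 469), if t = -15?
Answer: 76032/17 ≈ 4472.5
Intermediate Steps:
(t + (0*(-28) + 18)/(-109 + 75))*(181 - 469) = (-15 + (0*(-28) + 18)/(-109 + 75))*(181 - 469) = (-15 + (0 + 18)/(-34))*(-288) = (-15 + 18*(-1/34))*(-288) = (-15 - 9/17)*(-288) = -264/17*(-288) = 76032/17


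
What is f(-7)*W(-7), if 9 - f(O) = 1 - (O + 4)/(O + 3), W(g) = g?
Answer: -245/4 ≈ -61.250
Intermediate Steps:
f(O) = 8 + (4 + O)/(3 + O) (f(O) = 9 - (1 - (O + 4)/(O + 3)) = 9 - (1 - (4 + O)/(3 + O)) = 9 + (-1 + (4 + O)/(3 + O)) = 8 + (4 + O)/(3 + O))
f(-7)*W(-7) = ((28 + 9*(-7))/(3 - 7))*(-7) = ((28 - 63)/(-4))*(-7) = -¼*(-35)*(-7) = (35/4)*(-7) = -245/4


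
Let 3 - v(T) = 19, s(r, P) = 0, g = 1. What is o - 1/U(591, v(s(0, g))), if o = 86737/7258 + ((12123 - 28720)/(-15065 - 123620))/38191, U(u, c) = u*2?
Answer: 135744352626364298/11359650509659065 ≈ 11.950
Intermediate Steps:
v(T) = -16 (v(T) = 3 - 1*19 = 3 - 19 = -16)
U(u, c) = 2*u
o = 459404274652421/38442133704430 (o = 86737*(1/7258) - 16597/(-138685)*(1/38191) = 86737/7258 - 16597*(-1/138685)*(1/38191) = 86737/7258 + (16597/138685)*(1/38191) = 86737/7258 + 16597/5296518835 = 459404274652421/38442133704430 ≈ 11.951)
o - 1/U(591, v(s(0, g))) = 459404274652421/38442133704430 - 1/(2*591) = 459404274652421/38442133704430 - 1/1182 = 135744352626364298/11359650509659065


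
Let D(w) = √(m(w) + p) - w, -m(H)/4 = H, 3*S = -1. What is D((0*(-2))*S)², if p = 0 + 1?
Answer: 1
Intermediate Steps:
S = -⅓ (S = (⅓)*(-1) = -⅓ ≈ -0.33333)
m(H) = -4*H
p = 1
D(w) = √(1 - 4*w) - w (D(w) = √(-4*w + 1) - w = √(1 - 4*w) - w)
D((0*(-2))*S)² = (√(1 - 4*0*(-2)*(-1)/3) - 0*(-2)*(-1)/3)² = (√(1 - 0*(-1)/3) - 0*(-1)/3)² = (√(1 - 4*0) - 1*0)² = (√(1 + 0) + 0)² = (√1 + 0)² = (1 + 0)² = 1² = 1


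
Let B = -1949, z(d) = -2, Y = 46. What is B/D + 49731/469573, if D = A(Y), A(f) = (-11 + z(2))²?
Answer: -69753326/6104449 ≈ -11.427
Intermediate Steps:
A(f) = 169 (A(f) = (-11 - 2)² = (-13)² = 169)
D = 169
B/D + 49731/469573 = -1949/169 + 49731/469573 = -69753326/6104449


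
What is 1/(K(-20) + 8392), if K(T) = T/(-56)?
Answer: 14/117493 ≈ 0.00011916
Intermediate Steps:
K(T) = -T/56 (K(T) = T*(-1/56) = -T/56)
1/(K(-20) + 8392) = 1/(-1/56*(-20) + 8392) = 1/(5/14 + 8392) = 1/(117493/14) = 14/117493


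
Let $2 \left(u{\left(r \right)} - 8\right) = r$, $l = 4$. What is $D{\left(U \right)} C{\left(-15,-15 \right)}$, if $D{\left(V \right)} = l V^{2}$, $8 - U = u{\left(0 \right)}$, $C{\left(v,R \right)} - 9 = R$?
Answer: $0$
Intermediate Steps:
$C{\left(v,R \right)} = 9 + R$
$u{\left(r \right)} = 8 + \frac{r}{2}$
$U = 0$ ($U = 8 - \left(8 + \frac{1}{2} \cdot 0\right) = 8 - \left(8 + 0\right) = 8 - 8 = 0$)
$D{\left(V \right)} = 4 V^{2}$
$D{\left(U \right)} C{\left(-15,-15 \right)} = 4 \cdot 0^{2} \left(9 - 15\right) = 4 \cdot 0 \left(-6\right) = 0 \left(-6\right) = 0$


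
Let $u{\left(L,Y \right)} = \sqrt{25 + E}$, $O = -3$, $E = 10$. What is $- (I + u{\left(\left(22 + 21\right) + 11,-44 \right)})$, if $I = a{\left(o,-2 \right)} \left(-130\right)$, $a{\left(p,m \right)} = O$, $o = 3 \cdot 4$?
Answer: $-390 - \sqrt{35} \approx -395.92$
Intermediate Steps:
$o = 12$
$u{\left(L,Y \right)} = \sqrt{35}$ ($u{\left(L,Y \right)} = \sqrt{25 + 10} = \sqrt{35}$)
$a{\left(p,m \right)} = -3$
$I = 390$ ($I = \left(-3\right) \left(-130\right) = 390$)
$- (I + u{\left(\left(22 + 21\right) + 11,-44 \right)}) = - (390 + \sqrt{35}) = -390 - \sqrt{35}$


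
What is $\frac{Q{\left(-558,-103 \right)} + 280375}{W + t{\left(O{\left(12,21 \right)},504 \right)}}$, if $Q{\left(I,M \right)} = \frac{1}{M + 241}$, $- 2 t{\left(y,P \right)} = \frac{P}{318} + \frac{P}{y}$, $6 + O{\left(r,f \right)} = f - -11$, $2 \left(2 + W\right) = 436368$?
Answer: $\frac{26658616439}{20744184012} \approx 1.2851$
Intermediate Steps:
$W = 218182$ ($W = -2 + \frac{1}{2} \cdot 436368 = -2 + 218184 = 218182$)
$O{\left(r,f \right)} = 5 + f$ ($O{\left(r,f \right)} = -6 + \left(f - -11\right) = -6 + \left(f + 11\right) = -6 + \left(11 + f\right) = 5 + f$)
$t{\left(y,P \right)} = - \frac{P}{636} - \frac{P}{2 y}$ ($t{\left(y,P \right)} = - \frac{\frac{P}{318} + \frac{P}{y}}{2} = - \frac{P}{636} - \frac{P}{2 y}$)
$Q{\left(I,M \right)} = \frac{1}{241 + M}$
$\frac{Q{\left(-558,-103 \right)} + 280375}{W + t{\left(O{\left(12,21 \right)},504 \right)}} = \frac{\frac{1}{241 - 103} + 280375}{218182 - \frac{42 \left(318 + \left(5 + 21\right)\right)}{53 \left(5 + 21\right)}} = \frac{\frac{1}{138} + 280375}{218182 - \frac{42 \left(318 + 26\right)}{53 \cdot 26}} = \frac{\frac{1}{138} + 280375}{218182 - \frac{42}{53} \cdot \frac{1}{26} \cdot 344} = \frac{38691751}{138 \left(218182 - \frac{7224}{689}\right)} = \frac{38691751}{138 \cdot \frac{150320174}{689}} = \frac{38691751}{138} \cdot \frac{689}{150320174} = \frac{26658616439}{20744184012}$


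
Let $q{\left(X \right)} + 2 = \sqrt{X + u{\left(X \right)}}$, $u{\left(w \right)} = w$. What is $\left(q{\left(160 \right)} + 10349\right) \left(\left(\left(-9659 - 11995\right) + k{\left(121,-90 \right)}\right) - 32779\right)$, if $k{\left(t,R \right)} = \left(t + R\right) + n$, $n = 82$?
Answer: $-562049040 - 434560 \sqrt{5} \approx -5.6302 \cdot 10^{8}$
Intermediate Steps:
$k{\left(t,R \right)} = 82 + R + t$ ($k{\left(t,R \right)} = \left(t + R\right) + 82 = \left(R + t\right) + 82 = 82 + R + t$)
$q{\left(X \right)} = -2 + \sqrt{2} \sqrt{X}$ ($q{\left(X \right)} = -2 + \sqrt{X + X} = -2 + \sqrt{2 X} = -2 + \sqrt{2} \sqrt{X}$)
$\left(q{\left(160 \right)} + 10349\right) \left(\left(\left(-9659 - 11995\right) + k{\left(121,-90 \right)}\right) - 32779\right) = \left(\left(-2 + \sqrt{2} \sqrt{160}\right) + 10349\right) \left(\left(\left(-9659 - 11995\right) + \left(82 - 90 + 121\right)\right) - 32779\right) = \left(\left(-2 + \sqrt{2} \cdot 4 \sqrt{10}\right) + 10349\right) \left(\left(-21654 + 113\right) - 32779\right) = \left(\left(-2 + 8 \sqrt{5}\right) + 10349\right) \left(-21541 - 32779\right) = \left(10347 + 8 \sqrt{5}\right) \left(-54320\right) = -562049040 - 434560 \sqrt{5}$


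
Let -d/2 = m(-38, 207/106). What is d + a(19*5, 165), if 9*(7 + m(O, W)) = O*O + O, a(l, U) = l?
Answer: -1831/9 ≈ -203.44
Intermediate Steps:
m(O, W) = -7 + O/9 + O²/9 (m(O, W) = -7 + (O*O + O)/9 = -7 + (O² + O)/9 = -7 + (O + O²)/9 = -7 + (O/9 + O²/9) = -7 + O/9 + O²/9)
d = -2686/9 (d = -2*(-7 + (⅑)*(-38) + (⅑)*(-38)²) = -2*(-7 - 38/9 + (⅑)*1444) = -2*(-7 - 38/9 + 1444/9) = -2*1343/9 = -2686/9 ≈ -298.44)
d + a(19*5, 165) = -2686/9 + 19*5 = -2686/9 + 95 = -1831/9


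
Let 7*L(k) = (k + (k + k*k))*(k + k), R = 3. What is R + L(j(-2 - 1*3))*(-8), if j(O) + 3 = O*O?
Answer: -185835/7 ≈ -26548.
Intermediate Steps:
j(O) = -3 + O² (j(O) = -3 + O*O = -3 + O²)
L(k) = 2*k*(k² + 2*k)/7 (L(k) = ((k + (k + k*k))*(k + k))/7 = ((k + (k + k²))*(2*k))/7 = ((k² + 2*k)*(2*k))/7 = (2*k*(k² + 2*k))/7 = 2*k*(k² + 2*k)/7)
R + L(j(-2 - 1*3))*(-8) = 3 + (2*(-3 + (-2 - 1*3)²)²*(2 + (-3 + (-2 - 1*3)²))/7)*(-8) = 3 + (2*(-3 + (-2 - 3)²)²*(2 + (-3 + (-2 - 3)²))/7)*(-8) = 3 + (2*(-3 + (-5)²)²*(2 + (-3 + (-5)²))/7)*(-8) = 3 + (2*(-3 + 25)²*(2 + (-3 + 25))/7)*(-8) = 3 + ((2/7)*22²*(2 + 22))*(-8) = 3 + ((2/7)*484*24)*(-8) = 3 + (23232/7)*(-8) = 3 - 185856/7 = -185835/7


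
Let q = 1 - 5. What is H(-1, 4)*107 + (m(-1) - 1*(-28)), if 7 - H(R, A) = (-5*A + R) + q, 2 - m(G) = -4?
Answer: 3458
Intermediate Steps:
q = -4
m(G) = 6 (m(G) = 2 - 1*(-4) = 2 + 4 = 6)
H(R, A) = 11 - R + 5*A (H(R, A) = 7 - ((-5*A + R) - 4) = 7 - ((R - 5*A) - 4) = 7 - (-4 + R - 5*A) = 7 + (4 - R + 5*A) = 11 - R + 5*A)
H(-1, 4)*107 + (m(-1) - 1*(-28)) = (11 - 1*(-1) + 5*4)*107 + (6 - 1*(-28)) = (11 + 1 + 20)*107 + (6 + 28) = 32*107 + 34 = 3424 + 34 = 3458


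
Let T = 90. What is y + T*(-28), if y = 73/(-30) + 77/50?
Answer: -189067/75 ≈ -2520.9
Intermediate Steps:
y = -67/75 (y = 73*(-1/30) + 77*(1/50) = -73/30 + 77/50 = -67/75 ≈ -0.89333)
y + T*(-28) = -67/75 + 90*(-28) = -67/75 - 2520 = -189067/75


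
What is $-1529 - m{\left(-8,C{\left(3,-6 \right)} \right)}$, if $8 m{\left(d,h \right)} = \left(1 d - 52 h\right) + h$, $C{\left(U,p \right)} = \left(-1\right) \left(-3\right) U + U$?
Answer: $- \frac{2903}{2} \approx -1451.5$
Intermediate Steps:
$C{\left(U,p \right)} = 4 U$ ($C{\left(U,p \right)} = 3 U + U = 4 U$)
$m{\left(d,h \right)} = - \frac{51 h}{8} + \frac{d}{8}$ ($m{\left(d,h \right)} = \frac{\left(1 d - 52 h\right) + h}{8} = \frac{\left(d - 52 h\right) + h}{8} = \frac{d - 51 h}{8} = - \frac{51 h}{8} + \frac{d}{8}$)
$-1529 - m{\left(-8,C{\left(3,-6 \right)} \right)} = -1529 - \left(- \frac{51 \cdot 4 \cdot 3}{8} + \frac{1}{8} \left(-8\right)\right) = -1529 - \left(\left(- \frac{51}{8}\right) 12 - 1\right) = -1529 - \left(- \frac{153}{2} - 1\right) = -1529 - - \frac{155}{2} = -1529 + \frac{155}{2} = - \frac{2903}{2}$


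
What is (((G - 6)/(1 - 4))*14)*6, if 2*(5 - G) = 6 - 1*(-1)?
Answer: 126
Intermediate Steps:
G = 3/2 (G = 5 - (6 - 1*(-1))/2 = 5 - (6 + 1)/2 = 5 - ½*7 = 5 - 7/2 = 3/2 ≈ 1.5000)
(((G - 6)/(1 - 4))*14)*6 = (((3/2 - 6)/(1 - 4))*14)*6 = (-9/2/(-3)*14)*6 = (-9/2*(-⅓)*14)*6 = ((3/2)*14)*6 = 21*6 = 126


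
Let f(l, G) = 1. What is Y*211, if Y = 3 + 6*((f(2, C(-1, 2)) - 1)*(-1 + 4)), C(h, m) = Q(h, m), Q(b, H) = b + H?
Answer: 633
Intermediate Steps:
Q(b, H) = H + b
C(h, m) = h + m (C(h, m) = m + h = h + m)
Y = 3 (Y = 3 + 6*((1 - 1)*(-1 + 4)) = 3 + 6*(0*3) = 3 + 6*0 = 3 + 0 = 3)
Y*211 = 3*211 = 633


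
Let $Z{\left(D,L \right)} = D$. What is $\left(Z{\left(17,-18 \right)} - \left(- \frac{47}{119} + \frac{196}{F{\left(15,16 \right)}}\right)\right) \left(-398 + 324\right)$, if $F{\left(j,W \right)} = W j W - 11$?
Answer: $- \frac{83542892}{65093} \approx -1283.4$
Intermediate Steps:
$F{\left(j,W \right)} = -11 + j W^{2}$ ($F{\left(j,W \right)} = j W^{2} - 11 = -11 + j W^{2}$)
$\left(Z{\left(17,-18 \right)} - \left(- \frac{47}{119} + \frac{196}{F{\left(15,16 \right)}}\right)\right) \left(-398 + 324\right) = \left(17 - \left(- \frac{47}{119} + \frac{196}{-11 + 15 \cdot 16^{2}}\right)\right) \left(-398 + 324\right) = \left(17 - \left(- \frac{47}{119} + \frac{196}{-11 + 15 \cdot 256}\right)\right) \left(-74\right) = \left(17 + \left(- \frac{196}{-11 + 3840} + \frac{47}{119}\right)\right) \left(-74\right) = \left(17 + \left(- \frac{196}{3829} + \frac{47}{119}\right)\right) \left(-74\right) = \left(17 + \left(\left(-196\right) \frac{1}{3829} + \frac{47}{119}\right)\right) \left(-74\right) = \left(17 + \left(- \frac{28}{547} + \frac{47}{119}\right)\right) \left(-74\right) = \left(17 + \frac{22377}{65093}\right) \left(-74\right) = \frac{1128958}{65093} \left(-74\right) = - \frac{83542892}{65093}$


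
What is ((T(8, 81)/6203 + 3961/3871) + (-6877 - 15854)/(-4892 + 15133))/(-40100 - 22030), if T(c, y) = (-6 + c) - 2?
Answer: 96790/5026559307 ≈ 1.9256e-5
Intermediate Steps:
T(c, y) = -8 + c
((T(8, 81)/6203 + 3961/3871) + (-6877 - 15854)/(-4892 + 15133))/(-40100 - 22030) = (((-8 + 8)/6203 + 3961/3871) + (-6877 - 15854)/(-4892 + 15133))/(-40100 - 22030) = ((0*(1/6203) + 3961*(1/3871)) - 22731/10241)/(-62130) = ((0 + 3961/3871) - 22731*1/10241)*(-1/62130) = (3961/3871 - 22731/10241)*(-1/62130) = -967900/809039*(-1/62130) = 96790/5026559307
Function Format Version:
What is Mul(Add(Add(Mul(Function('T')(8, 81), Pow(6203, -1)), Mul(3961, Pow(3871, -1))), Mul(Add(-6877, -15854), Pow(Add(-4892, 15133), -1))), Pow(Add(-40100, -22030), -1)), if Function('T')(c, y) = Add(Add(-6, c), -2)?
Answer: Rational(96790, 5026559307) ≈ 1.9256e-5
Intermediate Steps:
Function('T')(c, y) = Add(-8, c)
Mul(Add(Add(Mul(Function('T')(8, 81), Pow(6203, -1)), Mul(3961, Pow(3871, -1))), Mul(Add(-6877, -15854), Pow(Add(-4892, 15133), -1))), Pow(Add(-40100, -22030), -1)) = Mul(Add(Add(Mul(Add(-8, 8), Pow(6203, -1)), Mul(3961, Pow(3871, -1))), Mul(Add(-6877, -15854), Pow(Add(-4892, 15133), -1))), Pow(Add(-40100, -22030), -1)) = Mul(Add(Add(Mul(0, Rational(1, 6203)), Mul(3961, Rational(1, 3871))), Mul(-22731, Pow(10241, -1))), Pow(-62130, -1)) = Mul(Add(Add(0, Rational(3961, 3871)), Mul(-22731, Rational(1, 10241))), Rational(-1, 62130)) = Mul(Add(Rational(3961, 3871), Rational(-22731, 10241)), Rational(-1, 62130)) = Mul(Rational(-967900, 809039), Rational(-1, 62130)) = Rational(96790, 5026559307)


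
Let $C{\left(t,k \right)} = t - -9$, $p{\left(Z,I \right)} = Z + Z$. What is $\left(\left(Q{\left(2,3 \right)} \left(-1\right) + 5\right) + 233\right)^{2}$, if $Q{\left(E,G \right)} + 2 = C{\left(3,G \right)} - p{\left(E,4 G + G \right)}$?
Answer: $53824$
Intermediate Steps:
$p{\left(Z,I \right)} = 2 Z$
$C{\left(t,k \right)} = 9 + t$ ($C{\left(t,k \right)} = t + 9 = 9 + t$)
$Q{\left(E,G \right)} = 10 - 2 E$ ($Q{\left(E,G \right)} = -2 + \left(\left(9 + 3\right) - 2 E\right) = -2 - \left(-12 + 2 E\right) = 10 - 2 E$)
$\left(\left(Q{\left(2,3 \right)} \left(-1\right) + 5\right) + 233\right)^{2} = \left(\left(\left(10 - 4\right) \left(-1\right) + 5\right) + 233\right)^{2} = \left(\left(6 \left(-1\right) + 5\right) + 233\right)^{2} = \left(\left(-6 + 5\right) + 233\right)^{2} = \left(-1 + 233\right)^{2} = 232^{2} = 53824$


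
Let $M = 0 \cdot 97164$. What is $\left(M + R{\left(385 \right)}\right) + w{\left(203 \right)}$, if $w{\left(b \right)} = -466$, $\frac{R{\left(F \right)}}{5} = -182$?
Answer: $-1376$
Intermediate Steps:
$R{\left(F \right)} = -910$ ($R{\left(F \right)} = 5 \left(-182\right) = -910$)
$M = 0$
$\left(M + R{\left(385 \right)}\right) + w{\left(203 \right)} = \left(0 - 910\right) - 466 = -910 - 466 = -1376$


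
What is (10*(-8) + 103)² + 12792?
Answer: 13321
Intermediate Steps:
(10*(-8) + 103)² + 12792 = (-80 + 103)² + 12792 = 23² + 12792 = 529 + 12792 = 13321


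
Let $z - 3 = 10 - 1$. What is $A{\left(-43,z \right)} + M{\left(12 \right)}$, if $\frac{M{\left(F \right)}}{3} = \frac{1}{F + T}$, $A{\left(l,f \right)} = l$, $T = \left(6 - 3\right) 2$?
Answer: $- \frac{257}{6} \approx -42.833$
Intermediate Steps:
$T = 6$ ($T = 3 \cdot 2 = 6$)
$z = 12$ ($z = 3 + \left(10 - 1\right) = 3 + 9 = 12$)
$M{\left(F \right)} = \frac{3}{6 + F}$ ($M{\left(F \right)} = \frac{3}{F + 6} = \frac{3}{6 + F}$)
$A{\left(-43,z \right)} + M{\left(12 \right)} = -43 + \frac{3}{6 + 12} = -43 + \frac{3}{18} = -43 + 3 \cdot \frac{1}{18} = -43 + \frac{1}{6} = - \frac{257}{6}$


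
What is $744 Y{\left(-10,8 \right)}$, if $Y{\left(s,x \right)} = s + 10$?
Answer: $0$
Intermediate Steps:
$Y{\left(s,x \right)} = 10 + s$
$744 Y{\left(-10,8 \right)} = 744 \left(10 - 10\right) = 744 \cdot 0 = 0$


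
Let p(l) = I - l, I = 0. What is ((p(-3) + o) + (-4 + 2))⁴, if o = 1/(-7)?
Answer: 1296/2401 ≈ 0.53977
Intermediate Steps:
p(l) = -l (p(l) = 0 - l = -l)
o = -⅐ ≈ -0.14286
((p(-3) + o) + (-4 + 2))⁴ = ((-1*(-3) - ⅐) + (-4 + 2))⁴ = ((3 - ⅐) - 2)⁴ = (20/7 - 2)⁴ = (6/7)⁴ = 1296/2401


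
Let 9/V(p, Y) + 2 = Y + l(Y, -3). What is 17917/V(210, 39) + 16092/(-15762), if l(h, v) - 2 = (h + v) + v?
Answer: 376540990/2627 ≈ 1.4334e+5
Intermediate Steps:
l(h, v) = 2 + h + 2*v (l(h, v) = 2 + ((h + v) + v) = 2 + (h + 2*v) = 2 + h + 2*v)
V(p, Y) = 9/(-6 + 2*Y) (V(p, Y) = 9/(-2 + (Y + (2 + Y + 2*(-3)))) = 9/(-2 + (Y + (2 + Y - 6))) = 9/(-2 + (Y + (-4 + Y))) = 9/(-2 + (-4 + 2*Y)) = 9/(-6 + 2*Y))
17917/V(210, 39) + 16092/(-15762) = 17917/((9/(2*(-3 + 39)))) + 16092/(-15762) = 17917/(((9/2)/36)) + 16092*(-1/15762) = 17917/(((9/2)*(1/36))) - 2682/2627 = 17917/(1/8) - 2682/2627 = 17917*8 - 2682/2627 = 143336 - 2682/2627 = 376540990/2627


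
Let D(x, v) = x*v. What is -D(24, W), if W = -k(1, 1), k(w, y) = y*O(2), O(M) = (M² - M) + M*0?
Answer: 48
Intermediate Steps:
O(M) = M² - M (O(M) = (M² - M) + 0 = M² - M)
k(w, y) = 2*y (k(w, y) = y*(2*(-1 + 2)) = y*(2*1) = y*2 = 2*y)
W = -2 ≈ -2.0000
D(x, v) = v*x
-D(24, W) = -(-2)*24 = -1*(-48) = 48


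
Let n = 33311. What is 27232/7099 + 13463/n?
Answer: 1002698989/236474789 ≈ 4.2402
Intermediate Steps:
27232/7099 + 13463/n = 27232/7099 + 13463/33311 = 1002698989/236474789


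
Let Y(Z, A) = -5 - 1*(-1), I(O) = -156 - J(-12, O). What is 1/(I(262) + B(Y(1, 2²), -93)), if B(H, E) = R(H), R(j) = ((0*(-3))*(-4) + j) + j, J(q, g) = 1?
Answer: -1/165 ≈ -0.0060606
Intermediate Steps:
I(O) = -157 (I(O) = -156 - 1*1 = -156 - 1 = -157)
R(j) = 2*j (R(j) = (0*(-4) + j) + j = (0 + j) + j = j + j = 2*j)
Y(Z, A) = -4 (Y(Z, A) = -5 + 1 = -4)
B(H, E) = 2*H
1/(I(262) + B(Y(1, 2²), -93)) = 1/(-157 + 2*(-4)) = 1/(-157 - 8) = 1/(-165) = -1/165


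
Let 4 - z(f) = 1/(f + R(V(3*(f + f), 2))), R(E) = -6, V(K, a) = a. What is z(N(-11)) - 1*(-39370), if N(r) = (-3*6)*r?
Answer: 7559807/192 ≈ 39374.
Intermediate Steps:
N(r) = -18*r
z(f) = 4 - 1/(-6 + f) (z(f) = 4 - 1/(f - 6) = 4 - 1/(-6 + f))
z(N(-11)) - 1*(-39370) = (-25 + 4*(-18*(-11)))/(-6 - 18*(-11)) - 1*(-39370) = (-25 + 4*198)/(-6 + 198) + 39370 = (-25 + 792)/192 + 39370 = (1/192)*767 + 39370 = 767/192 + 39370 = 7559807/192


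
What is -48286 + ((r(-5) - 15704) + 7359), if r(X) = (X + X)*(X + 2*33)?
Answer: -57241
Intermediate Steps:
r(X) = 2*X*(66 + X) (r(X) = (2*X)*(X + 66) = (2*X)*(66 + X) = 2*X*(66 + X))
-48286 + ((r(-5) - 15704) + 7359) = -48286 + ((2*(-5)*(66 - 5) - 15704) + 7359) = -48286 + ((2*(-5)*61 - 15704) + 7359) = -48286 + ((-610 - 15704) + 7359) = -48286 + (-16314 + 7359) = -48286 - 8955 = -57241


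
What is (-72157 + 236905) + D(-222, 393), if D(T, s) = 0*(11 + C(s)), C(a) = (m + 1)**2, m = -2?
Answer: 164748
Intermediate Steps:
C(a) = 1 (C(a) = (-2 + 1)**2 = (-1)**2 = 1)
D(T, s) = 0 (D(T, s) = 0*(11 + 1) = 0*12 = 0)
(-72157 + 236905) + D(-222, 393) = (-72157 + 236905) + 0 = 164748 + 0 = 164748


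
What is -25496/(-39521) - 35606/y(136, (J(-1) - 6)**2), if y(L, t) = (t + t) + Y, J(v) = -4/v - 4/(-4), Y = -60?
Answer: 704331747/1146109 ≈ 614.54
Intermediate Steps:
J(v) = 1 - 4/v (J(v) = -4/v - 4*(-1/4) = -4/v + 1 = 1 - 4/v)
y(L, t) = -60 + 2*t (y(L, t) = (t + t) - 60 = 2*t - 60 = -60 + 2*t)
-25496/(-39521) - 35606/y(136, (J(-1) - 6)**2) = -25496/(-39521) - 35606/(-60 + 2*((-4 - 1)/(-1) - 6)**2) = -25496*(-1/39521) - 35606/(-60 + 2*(-1*(-5) - 6)**2) = 25496/39521 - 35606/(-60 + 2*(5 - 6)**2) = 25496/39521 - 35606/(-60 + 2*(-1)**2) = 25496/39521 - 35606/(-60 + 2*1) = 25496/39521 - 35606/(-60 + 2) = 25496/39521 - 35606/(-58) = 25496/39521 - 35606*(-1/58) = 25496/39521 + 17803/29 = 704331747/1146109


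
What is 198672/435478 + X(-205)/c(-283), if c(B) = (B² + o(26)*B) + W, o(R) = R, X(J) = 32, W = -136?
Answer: 7218264568/15806762705 ≈ 0.45666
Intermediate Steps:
c(B) = -136 + B² + 26*B (c(B) = (B² + 26*B) - 136 = -136 + B² + 26*B)
198672/435478 + X(-205)/c(-283) = 198672/435478 + 32/(-136 + (-283)² + 26*(-283)) = 198672*(1/435478) + 32/(-136 + 80089 - 7358) = 99336/217739 + 32/72595 = 7218264568/15806762705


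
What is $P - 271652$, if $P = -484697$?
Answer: $-756349$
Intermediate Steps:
$P - 271652 = -484697 - 271652 = -756349$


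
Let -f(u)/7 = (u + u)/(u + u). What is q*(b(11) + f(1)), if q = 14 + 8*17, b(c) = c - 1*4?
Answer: 0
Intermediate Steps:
b(c) = -4 + c (b(c) = c - 4 = -4 + c)
f(u) = -7 (f(u) = -7*(u + u)/(u + u) = -7*2*u/(2*u) = -7*2*u*1/(2*u) = -7*1 = -7)
q = 150 (q = 14 + 136 = 150)
q*(b(11) + f(1)) = 150*((-4 + 11) - 7) = 150*(7 - 7) = 150*0 = 0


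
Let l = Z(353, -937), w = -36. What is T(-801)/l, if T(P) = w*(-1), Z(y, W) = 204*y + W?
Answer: 36/71075 ≈ 0.00050651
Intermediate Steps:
Z(y, W) = W + 204*y
T(P) = 36 (T(P) = -36*(-1) = 36)
l = 71075 (l = -937 + 204*353 = -937 + 72012 = 71075)
T(-801)/l = 36/71075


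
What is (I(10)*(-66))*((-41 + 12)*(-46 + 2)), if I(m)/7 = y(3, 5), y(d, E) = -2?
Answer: 1179024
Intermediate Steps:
I(m) = -14 (I(m) = 7*(-2) = -14)
(I(10)*(-66))*((-41 + 12)*(-46 + 2)) = (-14*(-66))*((-41 + 12)*(-46 + 2)) = 924*(-29*(-44)) = 924*1276 = 1179024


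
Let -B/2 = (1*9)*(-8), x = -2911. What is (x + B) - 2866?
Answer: -5633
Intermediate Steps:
B = 144 (B = -2*1*9*(-8) = -18*(-8) = -2*(-72) = 144)
(x + B) - 2866 = (-2911 + 144) - 2866 = -2767 - 2866 = -5633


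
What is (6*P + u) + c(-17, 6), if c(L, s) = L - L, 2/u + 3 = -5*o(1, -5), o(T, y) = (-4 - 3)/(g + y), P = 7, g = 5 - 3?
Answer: 921/22 ≈ 41.864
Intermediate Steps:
g = 2
o(T, y) = -7/(2 + y) (o(T, y) = (-4 - 3)/(2 + y) = -7/(2 + y))
u = -3/22 (u = 2/(-3 - (-35)/(2 - 5)) = 2/(-3 - (-35)/(-3)) = 2/(-3 - (-35)*(-1)/3) = 2/(-3 - 5*7/3) = 2/(-3 - 35/3) = 2/(-44/3) = 2*(-3/44) = -3/22 ≈ -0.13636)
c(L, s) = 0
(6*P + u) + c(-17, 6) = (6*7 - 3/22) + 0 = (42 - 3/22) + 0 = 921/22 + 0 = 921/22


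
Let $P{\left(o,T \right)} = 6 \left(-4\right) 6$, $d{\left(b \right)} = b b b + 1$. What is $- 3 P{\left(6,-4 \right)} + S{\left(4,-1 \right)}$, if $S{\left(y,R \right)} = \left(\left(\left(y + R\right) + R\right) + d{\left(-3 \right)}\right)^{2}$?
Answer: $1008$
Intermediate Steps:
$d{\left(b \right)} = 1 + b^{3}$ ($d{\left(b \right)} = b b^{2} + 1 = b^{3} + 1 = 1 + b^{3}$)
$S{\left(y,R \right)} = \left(-26 + y + 2 R\right)^{2}$ ($S{\left(y,R \right)} = \left(\left(\left(y + R\right) + R\right) + \left(1 + \left(-3\right)^{3}\right)\right)^{2} = \left(\left(\left(R + y\right) + R\right) + \left(1 - 27\right)\right)^{2} = \left(\left(y + 2 R\right) - 26\right)^{2} = \left(-26 + y + 2 R\right)^{2}$)
$P{\left(o,T \right)} = -144$ ($P{\left(o,T \right)} = \left(-24\right) 6 = -144$)
$- 3 P{\left(6,-4 \right)} + S{\left(4,-1 \right)} = \left(-3\right) \left(-144\right) + \left(-26 + 4 + 2 \left(-1\right)\right)^{2} = 432 + \left(-26 + 4 - 2\right)^{2} = 432 + \left(-24\right)^{2} = 432 + 576 = 1008$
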